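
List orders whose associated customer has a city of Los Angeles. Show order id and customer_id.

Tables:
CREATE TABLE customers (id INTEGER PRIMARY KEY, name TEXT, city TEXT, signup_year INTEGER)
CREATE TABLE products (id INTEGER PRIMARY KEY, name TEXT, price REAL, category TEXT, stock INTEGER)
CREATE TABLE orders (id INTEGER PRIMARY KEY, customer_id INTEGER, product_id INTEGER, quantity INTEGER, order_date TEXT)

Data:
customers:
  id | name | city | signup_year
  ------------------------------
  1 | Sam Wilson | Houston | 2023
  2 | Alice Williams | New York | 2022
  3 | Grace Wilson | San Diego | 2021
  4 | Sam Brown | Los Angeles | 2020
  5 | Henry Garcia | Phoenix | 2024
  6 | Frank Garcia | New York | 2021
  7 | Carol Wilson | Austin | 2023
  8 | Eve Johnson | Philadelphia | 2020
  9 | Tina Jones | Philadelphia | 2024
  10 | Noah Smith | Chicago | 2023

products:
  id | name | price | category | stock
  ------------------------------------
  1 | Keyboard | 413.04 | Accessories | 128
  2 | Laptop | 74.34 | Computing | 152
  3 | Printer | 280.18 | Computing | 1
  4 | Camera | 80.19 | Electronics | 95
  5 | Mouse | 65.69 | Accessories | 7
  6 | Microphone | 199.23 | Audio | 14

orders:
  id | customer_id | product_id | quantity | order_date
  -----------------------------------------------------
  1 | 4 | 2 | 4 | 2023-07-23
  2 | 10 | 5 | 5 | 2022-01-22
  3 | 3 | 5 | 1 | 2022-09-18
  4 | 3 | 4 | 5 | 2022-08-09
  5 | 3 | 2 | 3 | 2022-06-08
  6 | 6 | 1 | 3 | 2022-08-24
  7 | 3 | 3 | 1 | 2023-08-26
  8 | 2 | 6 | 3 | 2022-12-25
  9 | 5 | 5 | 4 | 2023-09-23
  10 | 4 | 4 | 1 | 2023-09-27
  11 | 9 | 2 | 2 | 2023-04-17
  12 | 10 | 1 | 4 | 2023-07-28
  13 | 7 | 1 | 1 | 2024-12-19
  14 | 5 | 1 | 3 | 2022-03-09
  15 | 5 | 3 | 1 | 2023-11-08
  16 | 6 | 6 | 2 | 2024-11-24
SELECT id, customer_id FROM orders WHERE customer_id IN (SELECT id FROM customers WHERE city = 'Los Angeles')

Execution result:
id | customer_id
1 | 4
10 | 4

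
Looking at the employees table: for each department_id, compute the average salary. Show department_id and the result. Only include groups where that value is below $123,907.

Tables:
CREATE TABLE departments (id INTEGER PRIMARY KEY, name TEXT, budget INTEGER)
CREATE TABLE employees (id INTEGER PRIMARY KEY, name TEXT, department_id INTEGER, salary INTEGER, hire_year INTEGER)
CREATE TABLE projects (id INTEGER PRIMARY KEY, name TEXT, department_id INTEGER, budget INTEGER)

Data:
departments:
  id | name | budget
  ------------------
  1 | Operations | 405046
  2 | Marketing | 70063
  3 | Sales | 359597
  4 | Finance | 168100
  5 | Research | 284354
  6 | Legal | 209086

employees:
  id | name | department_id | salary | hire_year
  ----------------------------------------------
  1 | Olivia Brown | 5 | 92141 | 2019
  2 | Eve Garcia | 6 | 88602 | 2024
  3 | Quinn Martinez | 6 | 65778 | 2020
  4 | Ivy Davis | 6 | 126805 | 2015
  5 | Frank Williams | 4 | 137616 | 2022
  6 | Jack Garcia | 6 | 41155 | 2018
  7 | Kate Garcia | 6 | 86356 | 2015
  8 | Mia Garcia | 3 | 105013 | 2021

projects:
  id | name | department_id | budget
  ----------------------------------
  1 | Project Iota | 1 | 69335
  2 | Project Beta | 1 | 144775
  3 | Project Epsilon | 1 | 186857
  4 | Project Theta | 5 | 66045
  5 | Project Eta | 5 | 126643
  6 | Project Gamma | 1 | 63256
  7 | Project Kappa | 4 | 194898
SELECT department_id, AVG(salary) AS avg_salary FROM employees GROUP BY department_id HAVING AVG(salary) < 123907

Execution result:
department_id | avg_salary
3 | 105013.00
5 | 92141.00
6 | 81739.20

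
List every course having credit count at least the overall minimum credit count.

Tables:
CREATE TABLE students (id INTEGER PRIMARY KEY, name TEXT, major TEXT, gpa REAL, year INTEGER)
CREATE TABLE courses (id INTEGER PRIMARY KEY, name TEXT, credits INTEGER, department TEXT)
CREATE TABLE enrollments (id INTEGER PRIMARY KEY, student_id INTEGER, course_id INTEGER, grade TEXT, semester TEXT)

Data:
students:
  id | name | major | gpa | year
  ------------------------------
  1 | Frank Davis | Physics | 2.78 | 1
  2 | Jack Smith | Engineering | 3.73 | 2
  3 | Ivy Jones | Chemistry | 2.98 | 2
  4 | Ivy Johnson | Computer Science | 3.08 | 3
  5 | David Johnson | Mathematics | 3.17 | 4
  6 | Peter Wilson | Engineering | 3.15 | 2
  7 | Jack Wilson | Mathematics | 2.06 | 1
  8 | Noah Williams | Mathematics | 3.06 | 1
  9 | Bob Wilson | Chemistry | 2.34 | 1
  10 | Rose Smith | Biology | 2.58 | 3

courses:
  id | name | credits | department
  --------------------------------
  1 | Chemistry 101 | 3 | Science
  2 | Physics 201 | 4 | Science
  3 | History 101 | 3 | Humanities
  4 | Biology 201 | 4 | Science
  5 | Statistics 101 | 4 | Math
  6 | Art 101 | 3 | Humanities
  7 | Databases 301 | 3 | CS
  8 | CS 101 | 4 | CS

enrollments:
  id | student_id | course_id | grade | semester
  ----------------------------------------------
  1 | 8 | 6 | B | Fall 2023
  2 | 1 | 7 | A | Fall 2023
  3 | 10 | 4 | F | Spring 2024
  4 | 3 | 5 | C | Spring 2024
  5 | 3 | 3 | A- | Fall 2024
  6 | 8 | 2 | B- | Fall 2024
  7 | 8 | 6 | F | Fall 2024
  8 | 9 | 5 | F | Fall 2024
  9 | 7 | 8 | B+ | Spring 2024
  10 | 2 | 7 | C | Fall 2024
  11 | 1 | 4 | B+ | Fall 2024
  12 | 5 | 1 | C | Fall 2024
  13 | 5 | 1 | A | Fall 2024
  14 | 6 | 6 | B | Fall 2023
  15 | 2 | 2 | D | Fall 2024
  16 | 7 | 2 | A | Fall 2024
SELECT name, credits FROM courses WHERE credits >= (SELECT MIN(credits) FROM courses)

Execution result:
name | credits
Chemistry 101 | 3
Physics 201 | 4
History 101 | 3
Biology 201 | 4
Statistics 101 | 4
Art 101 | 3
Databases 301 | 3
CS 101 | 4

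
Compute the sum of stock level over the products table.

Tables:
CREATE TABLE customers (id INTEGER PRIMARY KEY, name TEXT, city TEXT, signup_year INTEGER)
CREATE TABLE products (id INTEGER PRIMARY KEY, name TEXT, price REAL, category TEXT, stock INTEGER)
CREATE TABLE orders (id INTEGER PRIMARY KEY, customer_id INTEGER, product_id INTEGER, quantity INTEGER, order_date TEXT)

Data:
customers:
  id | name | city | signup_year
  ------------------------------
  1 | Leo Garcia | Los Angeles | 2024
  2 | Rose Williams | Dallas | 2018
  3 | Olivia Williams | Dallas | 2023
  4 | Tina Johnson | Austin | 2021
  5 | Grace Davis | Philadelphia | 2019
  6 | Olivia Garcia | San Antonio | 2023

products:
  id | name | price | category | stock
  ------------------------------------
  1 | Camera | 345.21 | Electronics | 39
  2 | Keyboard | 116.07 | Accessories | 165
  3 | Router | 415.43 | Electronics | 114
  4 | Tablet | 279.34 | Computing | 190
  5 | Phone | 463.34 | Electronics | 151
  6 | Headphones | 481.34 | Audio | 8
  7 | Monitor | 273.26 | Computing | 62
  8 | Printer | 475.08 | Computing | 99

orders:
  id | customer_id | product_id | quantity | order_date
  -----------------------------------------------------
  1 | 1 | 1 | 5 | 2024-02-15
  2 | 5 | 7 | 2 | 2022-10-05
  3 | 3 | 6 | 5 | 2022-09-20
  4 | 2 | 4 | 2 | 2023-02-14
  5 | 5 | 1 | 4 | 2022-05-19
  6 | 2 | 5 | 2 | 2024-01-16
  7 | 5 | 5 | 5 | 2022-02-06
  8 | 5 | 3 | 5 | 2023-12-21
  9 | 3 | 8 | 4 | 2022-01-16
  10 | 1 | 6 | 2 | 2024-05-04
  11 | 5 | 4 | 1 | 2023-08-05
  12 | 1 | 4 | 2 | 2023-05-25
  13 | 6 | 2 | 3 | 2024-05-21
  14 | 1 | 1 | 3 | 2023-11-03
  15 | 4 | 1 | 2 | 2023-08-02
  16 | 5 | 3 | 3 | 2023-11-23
SELECT SUM(stock) FROM products

Execution result:
828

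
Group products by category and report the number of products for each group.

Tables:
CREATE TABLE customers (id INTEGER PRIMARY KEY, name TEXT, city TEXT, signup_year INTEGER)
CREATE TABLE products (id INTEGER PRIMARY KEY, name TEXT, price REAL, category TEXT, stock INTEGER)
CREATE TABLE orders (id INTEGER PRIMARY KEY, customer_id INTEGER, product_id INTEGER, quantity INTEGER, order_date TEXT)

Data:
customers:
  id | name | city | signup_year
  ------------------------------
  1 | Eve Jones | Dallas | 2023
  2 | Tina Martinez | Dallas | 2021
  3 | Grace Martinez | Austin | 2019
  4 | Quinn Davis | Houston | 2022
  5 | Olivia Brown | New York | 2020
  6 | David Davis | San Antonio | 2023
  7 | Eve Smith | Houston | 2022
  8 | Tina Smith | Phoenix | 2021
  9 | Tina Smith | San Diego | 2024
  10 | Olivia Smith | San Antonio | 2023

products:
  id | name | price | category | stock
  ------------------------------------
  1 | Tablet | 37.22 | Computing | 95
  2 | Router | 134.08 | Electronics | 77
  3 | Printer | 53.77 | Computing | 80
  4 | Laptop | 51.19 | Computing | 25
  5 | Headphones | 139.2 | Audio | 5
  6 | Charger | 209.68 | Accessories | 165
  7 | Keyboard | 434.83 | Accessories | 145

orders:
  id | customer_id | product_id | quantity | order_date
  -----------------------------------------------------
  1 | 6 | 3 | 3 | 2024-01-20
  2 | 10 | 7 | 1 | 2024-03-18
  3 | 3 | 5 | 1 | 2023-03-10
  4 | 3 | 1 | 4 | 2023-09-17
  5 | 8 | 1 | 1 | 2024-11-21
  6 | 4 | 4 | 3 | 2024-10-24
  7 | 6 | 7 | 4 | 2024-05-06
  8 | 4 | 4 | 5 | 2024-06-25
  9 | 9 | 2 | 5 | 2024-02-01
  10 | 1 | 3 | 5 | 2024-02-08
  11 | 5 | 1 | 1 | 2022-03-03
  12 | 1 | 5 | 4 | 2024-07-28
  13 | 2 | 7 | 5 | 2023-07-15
SELECT category, COUNT(*) AS n FROM products GROUP BY category

Execution result:
category | n
Accessories | 2
Audio | 1
Computing | 3
Electronics | 1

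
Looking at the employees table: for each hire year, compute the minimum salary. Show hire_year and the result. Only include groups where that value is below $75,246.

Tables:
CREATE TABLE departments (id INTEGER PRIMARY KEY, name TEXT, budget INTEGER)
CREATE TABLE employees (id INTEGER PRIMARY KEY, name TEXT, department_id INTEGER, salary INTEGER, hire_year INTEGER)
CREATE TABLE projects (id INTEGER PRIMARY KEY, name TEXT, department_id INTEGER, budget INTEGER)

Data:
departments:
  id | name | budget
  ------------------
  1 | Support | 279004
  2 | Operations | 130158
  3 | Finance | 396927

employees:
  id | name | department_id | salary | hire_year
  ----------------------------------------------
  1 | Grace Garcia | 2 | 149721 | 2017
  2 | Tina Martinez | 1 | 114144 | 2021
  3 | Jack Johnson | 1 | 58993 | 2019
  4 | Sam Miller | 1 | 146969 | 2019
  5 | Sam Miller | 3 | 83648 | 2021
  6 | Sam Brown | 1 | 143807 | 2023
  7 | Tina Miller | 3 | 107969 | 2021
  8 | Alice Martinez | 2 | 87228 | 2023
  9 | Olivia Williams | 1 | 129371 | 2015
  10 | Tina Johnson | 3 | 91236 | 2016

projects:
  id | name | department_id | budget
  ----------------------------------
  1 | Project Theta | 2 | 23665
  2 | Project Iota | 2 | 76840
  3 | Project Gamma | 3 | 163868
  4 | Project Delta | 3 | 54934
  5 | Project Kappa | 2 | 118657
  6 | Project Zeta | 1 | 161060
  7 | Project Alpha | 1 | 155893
SELECT hire_year, MIN(salary) AS min_salary FROM employees GROUP BY hire_year HAVING MIN(salary) < 75246

Execution result:
hire_year | min_salary
2019 | 58993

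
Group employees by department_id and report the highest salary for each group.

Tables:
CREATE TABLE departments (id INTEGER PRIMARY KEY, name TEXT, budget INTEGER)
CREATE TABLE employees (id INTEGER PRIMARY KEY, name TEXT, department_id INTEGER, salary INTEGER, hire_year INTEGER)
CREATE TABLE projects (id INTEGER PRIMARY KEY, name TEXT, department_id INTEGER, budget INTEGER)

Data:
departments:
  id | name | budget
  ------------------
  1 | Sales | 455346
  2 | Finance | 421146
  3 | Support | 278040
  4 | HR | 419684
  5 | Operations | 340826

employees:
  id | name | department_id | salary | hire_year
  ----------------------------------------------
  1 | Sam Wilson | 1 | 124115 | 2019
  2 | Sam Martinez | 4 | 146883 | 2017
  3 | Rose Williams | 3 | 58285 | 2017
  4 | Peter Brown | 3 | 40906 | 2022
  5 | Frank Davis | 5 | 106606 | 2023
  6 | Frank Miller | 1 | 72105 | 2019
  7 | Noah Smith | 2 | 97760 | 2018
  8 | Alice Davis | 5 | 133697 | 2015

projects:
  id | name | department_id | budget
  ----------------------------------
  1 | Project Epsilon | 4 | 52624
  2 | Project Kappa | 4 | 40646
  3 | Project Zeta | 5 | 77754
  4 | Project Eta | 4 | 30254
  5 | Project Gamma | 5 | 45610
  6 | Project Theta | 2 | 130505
SELECT department_id, MAX(salary) AS max_salary FROM employees GROUP BY department_id

Execution result:
department_id | max_salary
1 | 124115
2 | 97760
3 | 58285
4 | 146883
5 | 133697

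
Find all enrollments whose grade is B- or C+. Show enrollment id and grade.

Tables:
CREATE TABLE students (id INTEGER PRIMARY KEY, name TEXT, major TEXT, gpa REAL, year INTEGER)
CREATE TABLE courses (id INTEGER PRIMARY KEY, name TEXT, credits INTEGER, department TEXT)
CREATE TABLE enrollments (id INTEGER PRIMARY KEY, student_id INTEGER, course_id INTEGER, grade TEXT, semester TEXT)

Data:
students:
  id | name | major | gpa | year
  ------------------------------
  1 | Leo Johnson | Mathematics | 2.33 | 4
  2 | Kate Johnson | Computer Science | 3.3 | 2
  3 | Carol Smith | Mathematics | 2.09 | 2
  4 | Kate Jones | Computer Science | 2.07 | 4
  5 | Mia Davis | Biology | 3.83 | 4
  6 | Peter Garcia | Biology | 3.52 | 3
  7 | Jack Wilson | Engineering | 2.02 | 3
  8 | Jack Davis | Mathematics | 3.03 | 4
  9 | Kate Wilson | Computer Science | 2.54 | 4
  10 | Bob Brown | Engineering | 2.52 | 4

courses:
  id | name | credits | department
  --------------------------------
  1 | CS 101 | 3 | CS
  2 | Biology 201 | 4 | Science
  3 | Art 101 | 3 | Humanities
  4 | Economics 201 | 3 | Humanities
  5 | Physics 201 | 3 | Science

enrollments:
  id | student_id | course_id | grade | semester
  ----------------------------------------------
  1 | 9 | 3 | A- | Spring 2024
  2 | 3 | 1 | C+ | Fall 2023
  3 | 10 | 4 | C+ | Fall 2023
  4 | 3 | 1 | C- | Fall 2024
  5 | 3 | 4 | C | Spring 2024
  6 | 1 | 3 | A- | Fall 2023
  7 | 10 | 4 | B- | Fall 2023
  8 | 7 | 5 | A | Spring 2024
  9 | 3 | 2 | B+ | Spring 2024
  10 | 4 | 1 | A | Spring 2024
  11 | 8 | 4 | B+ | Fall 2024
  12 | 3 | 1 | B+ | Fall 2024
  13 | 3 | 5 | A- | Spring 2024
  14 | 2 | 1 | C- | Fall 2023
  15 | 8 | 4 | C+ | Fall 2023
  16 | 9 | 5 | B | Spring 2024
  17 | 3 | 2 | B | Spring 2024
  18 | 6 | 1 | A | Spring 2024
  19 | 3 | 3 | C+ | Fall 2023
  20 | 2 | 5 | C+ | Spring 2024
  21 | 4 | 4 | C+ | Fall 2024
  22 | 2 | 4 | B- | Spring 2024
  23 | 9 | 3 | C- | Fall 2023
SELECT id, grade FROM enrollments WHERE grade IN ('B-', 'C+')

Execution result:
id | grade
2 | C+
3 | C+
7 | B-
15 | C+
19 | C+
20 | C+
21 | C+
22 | B-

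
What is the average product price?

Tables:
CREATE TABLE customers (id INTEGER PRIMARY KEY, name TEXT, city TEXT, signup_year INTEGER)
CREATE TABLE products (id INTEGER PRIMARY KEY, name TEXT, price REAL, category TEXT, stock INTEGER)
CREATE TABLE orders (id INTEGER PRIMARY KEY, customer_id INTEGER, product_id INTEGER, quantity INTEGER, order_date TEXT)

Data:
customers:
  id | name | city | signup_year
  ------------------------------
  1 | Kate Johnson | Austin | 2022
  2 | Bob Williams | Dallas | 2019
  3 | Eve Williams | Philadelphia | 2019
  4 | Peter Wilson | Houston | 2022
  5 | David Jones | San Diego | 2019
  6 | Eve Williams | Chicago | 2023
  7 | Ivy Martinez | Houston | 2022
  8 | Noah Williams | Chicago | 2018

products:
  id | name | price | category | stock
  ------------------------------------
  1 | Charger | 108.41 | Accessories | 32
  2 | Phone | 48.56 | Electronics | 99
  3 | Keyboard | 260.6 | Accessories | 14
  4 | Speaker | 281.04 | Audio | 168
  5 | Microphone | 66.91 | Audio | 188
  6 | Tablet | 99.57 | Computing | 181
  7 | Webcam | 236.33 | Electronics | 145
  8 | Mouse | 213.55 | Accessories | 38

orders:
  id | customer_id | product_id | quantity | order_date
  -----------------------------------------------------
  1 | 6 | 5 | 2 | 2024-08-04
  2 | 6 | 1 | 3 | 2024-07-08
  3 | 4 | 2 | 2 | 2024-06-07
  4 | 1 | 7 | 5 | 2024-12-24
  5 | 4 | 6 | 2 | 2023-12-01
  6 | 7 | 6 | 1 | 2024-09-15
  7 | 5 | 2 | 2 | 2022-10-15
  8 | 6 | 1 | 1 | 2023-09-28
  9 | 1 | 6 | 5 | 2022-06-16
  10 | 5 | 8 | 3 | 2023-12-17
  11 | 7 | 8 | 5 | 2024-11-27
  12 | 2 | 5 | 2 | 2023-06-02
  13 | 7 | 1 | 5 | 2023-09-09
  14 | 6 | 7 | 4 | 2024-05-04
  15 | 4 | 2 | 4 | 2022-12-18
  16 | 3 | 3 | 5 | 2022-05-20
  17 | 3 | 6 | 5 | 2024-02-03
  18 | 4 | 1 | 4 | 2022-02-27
SELECT AVG(price) FROM products

Execution result:
164.37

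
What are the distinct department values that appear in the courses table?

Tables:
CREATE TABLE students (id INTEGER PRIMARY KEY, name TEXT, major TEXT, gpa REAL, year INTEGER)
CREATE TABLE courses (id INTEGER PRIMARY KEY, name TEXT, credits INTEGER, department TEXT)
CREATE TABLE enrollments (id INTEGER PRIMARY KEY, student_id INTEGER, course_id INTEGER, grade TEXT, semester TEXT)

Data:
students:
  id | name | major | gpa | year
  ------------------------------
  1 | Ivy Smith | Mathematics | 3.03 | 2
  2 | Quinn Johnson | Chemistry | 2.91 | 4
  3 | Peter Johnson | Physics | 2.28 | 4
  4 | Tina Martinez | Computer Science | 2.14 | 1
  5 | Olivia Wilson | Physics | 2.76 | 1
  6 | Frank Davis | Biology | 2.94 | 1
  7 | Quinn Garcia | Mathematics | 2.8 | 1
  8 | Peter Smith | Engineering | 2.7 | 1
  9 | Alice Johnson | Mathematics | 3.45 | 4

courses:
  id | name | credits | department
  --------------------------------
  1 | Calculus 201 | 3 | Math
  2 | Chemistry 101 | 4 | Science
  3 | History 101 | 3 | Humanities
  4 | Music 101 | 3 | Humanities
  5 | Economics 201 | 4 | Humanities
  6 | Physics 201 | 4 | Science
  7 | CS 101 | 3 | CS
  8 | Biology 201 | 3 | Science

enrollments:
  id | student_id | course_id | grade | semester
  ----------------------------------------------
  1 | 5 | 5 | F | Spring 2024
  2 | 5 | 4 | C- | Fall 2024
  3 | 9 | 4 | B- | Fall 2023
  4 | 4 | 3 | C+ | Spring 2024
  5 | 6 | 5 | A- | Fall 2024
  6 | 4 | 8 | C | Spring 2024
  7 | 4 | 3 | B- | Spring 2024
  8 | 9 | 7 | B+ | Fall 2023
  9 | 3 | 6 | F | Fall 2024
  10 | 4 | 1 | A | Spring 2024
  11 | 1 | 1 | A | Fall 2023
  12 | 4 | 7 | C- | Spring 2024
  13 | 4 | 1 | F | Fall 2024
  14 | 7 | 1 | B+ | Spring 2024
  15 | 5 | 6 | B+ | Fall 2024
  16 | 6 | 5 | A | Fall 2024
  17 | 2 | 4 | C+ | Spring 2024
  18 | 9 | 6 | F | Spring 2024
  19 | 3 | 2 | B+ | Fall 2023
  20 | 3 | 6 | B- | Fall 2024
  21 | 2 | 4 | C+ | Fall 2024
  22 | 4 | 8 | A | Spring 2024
SELECT DISTINCT department FROM courses

Execution result:
department
Math
Science
Humanities
CS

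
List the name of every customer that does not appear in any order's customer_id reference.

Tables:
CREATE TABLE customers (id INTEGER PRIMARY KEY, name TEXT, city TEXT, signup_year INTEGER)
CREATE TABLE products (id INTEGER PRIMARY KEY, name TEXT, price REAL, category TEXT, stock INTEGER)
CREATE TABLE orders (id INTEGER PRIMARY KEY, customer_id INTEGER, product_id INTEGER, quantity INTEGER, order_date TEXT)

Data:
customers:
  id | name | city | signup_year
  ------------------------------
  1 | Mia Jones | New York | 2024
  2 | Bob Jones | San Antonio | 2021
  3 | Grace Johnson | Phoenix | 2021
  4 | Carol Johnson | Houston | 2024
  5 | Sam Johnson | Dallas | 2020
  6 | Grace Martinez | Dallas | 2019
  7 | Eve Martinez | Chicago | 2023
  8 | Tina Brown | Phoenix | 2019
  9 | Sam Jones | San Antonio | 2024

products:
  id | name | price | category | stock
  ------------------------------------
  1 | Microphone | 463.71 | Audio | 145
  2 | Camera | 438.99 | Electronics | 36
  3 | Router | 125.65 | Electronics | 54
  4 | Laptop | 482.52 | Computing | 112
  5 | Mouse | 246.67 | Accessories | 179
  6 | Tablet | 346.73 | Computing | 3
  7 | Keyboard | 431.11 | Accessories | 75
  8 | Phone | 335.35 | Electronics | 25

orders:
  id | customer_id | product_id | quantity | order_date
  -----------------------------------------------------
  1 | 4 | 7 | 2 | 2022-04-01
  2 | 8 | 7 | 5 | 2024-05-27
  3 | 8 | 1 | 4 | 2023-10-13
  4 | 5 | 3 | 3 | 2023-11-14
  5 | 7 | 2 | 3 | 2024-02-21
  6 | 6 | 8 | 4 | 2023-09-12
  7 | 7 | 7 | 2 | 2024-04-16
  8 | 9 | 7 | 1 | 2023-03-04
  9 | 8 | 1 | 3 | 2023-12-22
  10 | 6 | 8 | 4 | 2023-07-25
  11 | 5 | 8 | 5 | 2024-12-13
SELECT p.name FROM customers p LEFT JOIN orders c ON c.customer_id = p.id WHERE c.id IS NULL

Execution result:
name
Mia Jones
Bob Jones
Grace Johnson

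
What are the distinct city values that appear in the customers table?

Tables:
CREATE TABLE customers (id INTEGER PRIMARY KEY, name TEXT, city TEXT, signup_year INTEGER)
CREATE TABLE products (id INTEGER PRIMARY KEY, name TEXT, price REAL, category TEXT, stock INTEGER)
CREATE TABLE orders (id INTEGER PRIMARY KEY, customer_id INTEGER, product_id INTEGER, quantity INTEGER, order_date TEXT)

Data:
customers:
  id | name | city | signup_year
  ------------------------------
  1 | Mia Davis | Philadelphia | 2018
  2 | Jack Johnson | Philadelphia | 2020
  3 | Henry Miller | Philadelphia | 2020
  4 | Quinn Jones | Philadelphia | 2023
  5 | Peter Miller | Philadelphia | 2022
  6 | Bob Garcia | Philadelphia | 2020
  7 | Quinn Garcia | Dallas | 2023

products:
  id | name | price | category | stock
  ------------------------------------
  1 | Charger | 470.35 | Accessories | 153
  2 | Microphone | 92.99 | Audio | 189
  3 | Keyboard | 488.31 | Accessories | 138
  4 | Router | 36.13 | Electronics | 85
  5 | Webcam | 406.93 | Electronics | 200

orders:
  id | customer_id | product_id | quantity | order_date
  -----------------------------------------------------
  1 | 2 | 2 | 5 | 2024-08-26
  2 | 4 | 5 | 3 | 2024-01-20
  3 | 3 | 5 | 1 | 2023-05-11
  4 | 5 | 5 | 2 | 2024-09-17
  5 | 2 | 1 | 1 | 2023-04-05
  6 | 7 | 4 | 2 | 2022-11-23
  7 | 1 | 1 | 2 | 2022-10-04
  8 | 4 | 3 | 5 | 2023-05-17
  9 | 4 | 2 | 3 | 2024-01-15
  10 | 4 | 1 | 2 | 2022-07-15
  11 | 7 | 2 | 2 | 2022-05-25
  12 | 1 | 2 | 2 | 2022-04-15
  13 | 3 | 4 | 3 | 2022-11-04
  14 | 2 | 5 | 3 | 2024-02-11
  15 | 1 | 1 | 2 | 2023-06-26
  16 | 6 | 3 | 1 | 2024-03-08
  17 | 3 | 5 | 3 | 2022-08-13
SELECT DISTINCT city FROM customers

Execution result:
city
Philadelphia
Dallas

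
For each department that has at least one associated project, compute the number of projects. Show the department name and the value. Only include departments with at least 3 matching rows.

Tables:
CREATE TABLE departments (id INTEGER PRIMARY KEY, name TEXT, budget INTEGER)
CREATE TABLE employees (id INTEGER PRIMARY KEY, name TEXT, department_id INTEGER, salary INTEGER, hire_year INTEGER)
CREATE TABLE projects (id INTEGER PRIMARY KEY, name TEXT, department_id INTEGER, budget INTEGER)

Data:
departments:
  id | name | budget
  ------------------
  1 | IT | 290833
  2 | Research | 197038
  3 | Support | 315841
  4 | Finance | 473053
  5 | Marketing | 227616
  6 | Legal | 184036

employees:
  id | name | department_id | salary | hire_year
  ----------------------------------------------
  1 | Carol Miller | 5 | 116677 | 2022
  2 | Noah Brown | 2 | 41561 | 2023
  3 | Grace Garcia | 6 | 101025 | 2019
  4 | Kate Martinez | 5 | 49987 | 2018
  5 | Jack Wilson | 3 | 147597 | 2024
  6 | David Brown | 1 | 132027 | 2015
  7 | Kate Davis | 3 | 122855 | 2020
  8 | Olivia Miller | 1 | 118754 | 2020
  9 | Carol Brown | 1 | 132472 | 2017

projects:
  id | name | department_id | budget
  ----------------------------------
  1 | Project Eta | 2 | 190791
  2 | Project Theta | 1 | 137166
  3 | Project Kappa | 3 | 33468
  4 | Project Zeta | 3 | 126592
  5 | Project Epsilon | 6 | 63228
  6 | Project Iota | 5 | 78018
SELECT p.name, COUNT(*) AS n FROM projects c JOIN departments p ON c.department_id = p.id GROUP BY p.id, p.name HAVING COUNT(*) >= 3

Execution result:
(no rows)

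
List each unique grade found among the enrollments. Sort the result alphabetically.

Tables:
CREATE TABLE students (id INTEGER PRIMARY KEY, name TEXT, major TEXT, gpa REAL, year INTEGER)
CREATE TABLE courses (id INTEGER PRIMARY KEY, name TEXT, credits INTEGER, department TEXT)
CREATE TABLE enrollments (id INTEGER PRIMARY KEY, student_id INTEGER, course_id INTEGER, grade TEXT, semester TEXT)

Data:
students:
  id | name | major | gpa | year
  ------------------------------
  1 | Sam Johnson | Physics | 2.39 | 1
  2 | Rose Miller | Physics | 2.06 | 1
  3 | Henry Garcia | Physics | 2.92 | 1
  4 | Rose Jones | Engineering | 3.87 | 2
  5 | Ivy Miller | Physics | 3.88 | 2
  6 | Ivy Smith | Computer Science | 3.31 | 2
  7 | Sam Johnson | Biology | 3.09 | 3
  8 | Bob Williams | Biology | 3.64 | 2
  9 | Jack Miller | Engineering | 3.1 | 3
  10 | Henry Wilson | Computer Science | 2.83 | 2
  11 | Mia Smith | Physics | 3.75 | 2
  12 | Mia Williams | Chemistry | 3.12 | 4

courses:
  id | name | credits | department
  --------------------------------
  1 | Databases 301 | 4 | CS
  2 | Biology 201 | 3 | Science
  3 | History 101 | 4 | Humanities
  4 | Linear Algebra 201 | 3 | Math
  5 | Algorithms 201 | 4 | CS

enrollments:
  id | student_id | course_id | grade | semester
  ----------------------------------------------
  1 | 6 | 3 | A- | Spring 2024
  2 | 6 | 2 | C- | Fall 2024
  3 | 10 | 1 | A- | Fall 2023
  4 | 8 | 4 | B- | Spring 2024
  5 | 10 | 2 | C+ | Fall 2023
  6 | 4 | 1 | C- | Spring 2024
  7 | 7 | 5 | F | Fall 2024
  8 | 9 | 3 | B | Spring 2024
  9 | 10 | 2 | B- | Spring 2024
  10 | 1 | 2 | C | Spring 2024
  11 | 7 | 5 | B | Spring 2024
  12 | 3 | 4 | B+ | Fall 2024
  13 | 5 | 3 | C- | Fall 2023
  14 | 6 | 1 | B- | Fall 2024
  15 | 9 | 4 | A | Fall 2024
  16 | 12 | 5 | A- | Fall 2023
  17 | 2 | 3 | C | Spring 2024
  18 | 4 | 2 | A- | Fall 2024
SELECT DISTINCT grade FROM enrollments ORDER BY grade

Execution result:
grade
A
A-
B
B+
B-
C
C+
C-
F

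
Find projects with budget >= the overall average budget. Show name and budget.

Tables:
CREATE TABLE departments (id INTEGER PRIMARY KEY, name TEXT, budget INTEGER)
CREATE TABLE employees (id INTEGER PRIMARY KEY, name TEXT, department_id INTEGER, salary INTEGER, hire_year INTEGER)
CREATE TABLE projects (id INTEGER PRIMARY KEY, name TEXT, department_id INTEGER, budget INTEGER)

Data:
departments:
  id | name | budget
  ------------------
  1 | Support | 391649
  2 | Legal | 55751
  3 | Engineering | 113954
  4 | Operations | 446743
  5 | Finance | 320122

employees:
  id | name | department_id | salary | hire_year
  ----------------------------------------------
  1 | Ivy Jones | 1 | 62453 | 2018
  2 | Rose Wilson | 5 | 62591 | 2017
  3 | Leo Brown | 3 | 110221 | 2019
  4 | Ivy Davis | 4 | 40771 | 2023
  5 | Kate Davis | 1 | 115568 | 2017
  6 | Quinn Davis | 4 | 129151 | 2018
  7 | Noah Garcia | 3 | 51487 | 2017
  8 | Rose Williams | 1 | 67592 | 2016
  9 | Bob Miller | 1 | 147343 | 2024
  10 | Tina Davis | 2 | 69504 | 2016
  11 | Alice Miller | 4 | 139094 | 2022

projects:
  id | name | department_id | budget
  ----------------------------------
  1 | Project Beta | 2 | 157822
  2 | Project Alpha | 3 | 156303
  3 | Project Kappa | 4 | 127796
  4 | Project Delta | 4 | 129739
SELECT name, budget FROM projects WHERE budget >= (SELECT AVG(budget) FROM projects)

Execution result:
name | budget
Project Beta | 157822
Project Alpha | 156303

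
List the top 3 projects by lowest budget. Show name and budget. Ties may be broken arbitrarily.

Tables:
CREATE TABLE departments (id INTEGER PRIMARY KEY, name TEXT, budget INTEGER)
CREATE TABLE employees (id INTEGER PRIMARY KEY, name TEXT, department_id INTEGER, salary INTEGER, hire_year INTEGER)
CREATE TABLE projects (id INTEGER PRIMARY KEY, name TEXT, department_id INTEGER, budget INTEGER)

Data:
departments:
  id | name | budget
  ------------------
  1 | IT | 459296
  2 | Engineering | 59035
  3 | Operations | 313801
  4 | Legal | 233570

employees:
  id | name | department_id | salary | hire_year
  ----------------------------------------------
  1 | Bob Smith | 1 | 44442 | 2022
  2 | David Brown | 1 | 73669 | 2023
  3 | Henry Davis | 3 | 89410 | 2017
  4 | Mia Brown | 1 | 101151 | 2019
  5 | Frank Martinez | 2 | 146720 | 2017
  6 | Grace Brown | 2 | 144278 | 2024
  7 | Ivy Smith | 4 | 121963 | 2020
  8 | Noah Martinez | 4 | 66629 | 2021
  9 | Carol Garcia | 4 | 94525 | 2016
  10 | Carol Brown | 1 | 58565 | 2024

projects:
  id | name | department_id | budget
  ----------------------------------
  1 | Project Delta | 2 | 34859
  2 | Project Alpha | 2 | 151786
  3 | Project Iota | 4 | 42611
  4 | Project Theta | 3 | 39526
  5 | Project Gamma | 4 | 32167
SELECT name, budget FROM projects ORDER BY budget ASC LIMIT 3

Execution result:
name | budget
Project Gamma | 32167
Project Delta | 34859
Project Theta | 39526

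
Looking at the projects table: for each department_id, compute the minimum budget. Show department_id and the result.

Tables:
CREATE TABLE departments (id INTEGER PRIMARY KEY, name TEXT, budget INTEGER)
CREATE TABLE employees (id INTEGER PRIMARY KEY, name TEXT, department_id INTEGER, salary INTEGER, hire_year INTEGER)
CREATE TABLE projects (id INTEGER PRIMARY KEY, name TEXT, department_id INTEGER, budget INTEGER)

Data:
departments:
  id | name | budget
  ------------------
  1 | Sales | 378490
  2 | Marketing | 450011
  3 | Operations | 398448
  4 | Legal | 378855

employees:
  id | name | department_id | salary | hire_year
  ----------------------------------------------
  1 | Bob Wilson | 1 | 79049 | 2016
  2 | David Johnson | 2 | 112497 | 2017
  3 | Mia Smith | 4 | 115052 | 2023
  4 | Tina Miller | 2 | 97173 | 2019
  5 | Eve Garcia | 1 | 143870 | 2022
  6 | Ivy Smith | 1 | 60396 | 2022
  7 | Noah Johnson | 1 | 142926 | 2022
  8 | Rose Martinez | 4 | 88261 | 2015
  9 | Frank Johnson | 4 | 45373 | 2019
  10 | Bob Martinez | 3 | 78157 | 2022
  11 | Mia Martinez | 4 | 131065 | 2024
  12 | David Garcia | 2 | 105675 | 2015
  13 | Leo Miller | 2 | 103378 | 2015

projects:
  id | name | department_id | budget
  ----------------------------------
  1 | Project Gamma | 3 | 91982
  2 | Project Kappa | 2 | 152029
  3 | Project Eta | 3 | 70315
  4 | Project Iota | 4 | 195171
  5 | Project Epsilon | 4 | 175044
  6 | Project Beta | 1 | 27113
SELECT department_id, MIN(budget) AS min_budget FROM projects GROUP BY department_id

Execution result:
department_id | min_budget
1 | 27113
2 | 152029
3 | 70315
4 | 175044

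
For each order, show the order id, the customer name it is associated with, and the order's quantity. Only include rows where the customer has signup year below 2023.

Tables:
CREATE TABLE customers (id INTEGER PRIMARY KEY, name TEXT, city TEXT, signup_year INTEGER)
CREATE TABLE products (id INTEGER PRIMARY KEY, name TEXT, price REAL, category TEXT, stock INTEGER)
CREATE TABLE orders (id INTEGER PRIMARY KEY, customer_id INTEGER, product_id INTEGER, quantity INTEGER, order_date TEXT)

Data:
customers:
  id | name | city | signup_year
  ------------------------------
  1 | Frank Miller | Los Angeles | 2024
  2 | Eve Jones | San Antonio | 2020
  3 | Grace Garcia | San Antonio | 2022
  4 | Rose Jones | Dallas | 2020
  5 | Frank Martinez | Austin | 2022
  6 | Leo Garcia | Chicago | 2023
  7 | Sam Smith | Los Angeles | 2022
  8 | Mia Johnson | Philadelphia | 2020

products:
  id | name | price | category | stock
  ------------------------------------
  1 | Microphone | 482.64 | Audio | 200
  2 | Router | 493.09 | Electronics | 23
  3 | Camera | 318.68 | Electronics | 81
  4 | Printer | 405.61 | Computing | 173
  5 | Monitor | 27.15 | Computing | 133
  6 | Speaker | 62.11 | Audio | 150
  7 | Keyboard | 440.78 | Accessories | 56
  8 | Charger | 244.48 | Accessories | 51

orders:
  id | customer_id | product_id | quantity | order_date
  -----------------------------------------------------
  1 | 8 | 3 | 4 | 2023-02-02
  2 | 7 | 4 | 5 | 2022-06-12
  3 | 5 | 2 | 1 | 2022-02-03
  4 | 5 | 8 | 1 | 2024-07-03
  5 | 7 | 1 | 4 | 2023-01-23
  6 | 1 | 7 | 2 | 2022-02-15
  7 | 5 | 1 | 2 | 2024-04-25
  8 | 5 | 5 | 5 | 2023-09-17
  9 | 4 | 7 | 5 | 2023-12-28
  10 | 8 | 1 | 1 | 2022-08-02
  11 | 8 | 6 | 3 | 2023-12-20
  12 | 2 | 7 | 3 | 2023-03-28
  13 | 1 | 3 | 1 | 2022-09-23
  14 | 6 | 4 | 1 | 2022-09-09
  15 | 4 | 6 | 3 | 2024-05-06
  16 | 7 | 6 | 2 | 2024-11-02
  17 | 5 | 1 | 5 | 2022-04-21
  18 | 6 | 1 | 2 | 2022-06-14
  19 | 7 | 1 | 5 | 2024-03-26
SELECT c.id, p.name AS customer, c.quantity FROM orders c JOIN customers p ON c.customer_id = p.id WHERE p.signup_year < 2023

Execution result:
id | customer | quantity
1 | Mia Johnson | 4
2 | Sam Smith | 5
3 | Frank Martinez | 1
4 | Frank Martinez | 1
5 | Sam Smith | 4
7 | Frank Martinez | 2
8 | Frank Martinez | 5
9 | Rose Jones | 5
10 | Mia Johnson | 1
11 | Mia Johnson | 3
12 | Eve Jones | 3
15 | Rose Jones | 3
16 | Sam Smith | 2
17 | Frank Martinez | 5
19 | Sam Smith | 5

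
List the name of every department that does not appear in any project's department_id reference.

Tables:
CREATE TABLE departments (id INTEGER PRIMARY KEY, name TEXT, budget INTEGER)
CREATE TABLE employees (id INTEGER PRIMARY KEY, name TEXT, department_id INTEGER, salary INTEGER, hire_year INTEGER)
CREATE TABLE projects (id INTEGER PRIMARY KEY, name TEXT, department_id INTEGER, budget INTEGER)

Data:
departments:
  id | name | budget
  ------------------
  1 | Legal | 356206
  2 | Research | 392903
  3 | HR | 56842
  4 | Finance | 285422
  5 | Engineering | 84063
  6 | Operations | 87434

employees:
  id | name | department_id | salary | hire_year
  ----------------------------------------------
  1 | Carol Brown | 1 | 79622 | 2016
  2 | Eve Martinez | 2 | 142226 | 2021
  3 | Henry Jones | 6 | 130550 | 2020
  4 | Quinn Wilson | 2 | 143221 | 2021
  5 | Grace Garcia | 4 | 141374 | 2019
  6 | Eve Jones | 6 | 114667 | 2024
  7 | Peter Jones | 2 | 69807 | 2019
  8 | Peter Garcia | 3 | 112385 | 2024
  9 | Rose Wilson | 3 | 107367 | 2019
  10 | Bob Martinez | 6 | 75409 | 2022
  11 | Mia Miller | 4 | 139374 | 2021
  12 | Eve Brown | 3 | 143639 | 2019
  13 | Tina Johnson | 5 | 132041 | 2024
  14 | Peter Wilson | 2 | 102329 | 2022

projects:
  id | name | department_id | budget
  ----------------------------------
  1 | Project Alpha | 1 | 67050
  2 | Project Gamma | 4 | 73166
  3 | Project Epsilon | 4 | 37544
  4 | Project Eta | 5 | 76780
SELECT p.name FROM departments p LEFT JOIN projects c ON c.department_id = p.id WHERE c.id IS NULL

Execution result:
name
Research
HR
Operations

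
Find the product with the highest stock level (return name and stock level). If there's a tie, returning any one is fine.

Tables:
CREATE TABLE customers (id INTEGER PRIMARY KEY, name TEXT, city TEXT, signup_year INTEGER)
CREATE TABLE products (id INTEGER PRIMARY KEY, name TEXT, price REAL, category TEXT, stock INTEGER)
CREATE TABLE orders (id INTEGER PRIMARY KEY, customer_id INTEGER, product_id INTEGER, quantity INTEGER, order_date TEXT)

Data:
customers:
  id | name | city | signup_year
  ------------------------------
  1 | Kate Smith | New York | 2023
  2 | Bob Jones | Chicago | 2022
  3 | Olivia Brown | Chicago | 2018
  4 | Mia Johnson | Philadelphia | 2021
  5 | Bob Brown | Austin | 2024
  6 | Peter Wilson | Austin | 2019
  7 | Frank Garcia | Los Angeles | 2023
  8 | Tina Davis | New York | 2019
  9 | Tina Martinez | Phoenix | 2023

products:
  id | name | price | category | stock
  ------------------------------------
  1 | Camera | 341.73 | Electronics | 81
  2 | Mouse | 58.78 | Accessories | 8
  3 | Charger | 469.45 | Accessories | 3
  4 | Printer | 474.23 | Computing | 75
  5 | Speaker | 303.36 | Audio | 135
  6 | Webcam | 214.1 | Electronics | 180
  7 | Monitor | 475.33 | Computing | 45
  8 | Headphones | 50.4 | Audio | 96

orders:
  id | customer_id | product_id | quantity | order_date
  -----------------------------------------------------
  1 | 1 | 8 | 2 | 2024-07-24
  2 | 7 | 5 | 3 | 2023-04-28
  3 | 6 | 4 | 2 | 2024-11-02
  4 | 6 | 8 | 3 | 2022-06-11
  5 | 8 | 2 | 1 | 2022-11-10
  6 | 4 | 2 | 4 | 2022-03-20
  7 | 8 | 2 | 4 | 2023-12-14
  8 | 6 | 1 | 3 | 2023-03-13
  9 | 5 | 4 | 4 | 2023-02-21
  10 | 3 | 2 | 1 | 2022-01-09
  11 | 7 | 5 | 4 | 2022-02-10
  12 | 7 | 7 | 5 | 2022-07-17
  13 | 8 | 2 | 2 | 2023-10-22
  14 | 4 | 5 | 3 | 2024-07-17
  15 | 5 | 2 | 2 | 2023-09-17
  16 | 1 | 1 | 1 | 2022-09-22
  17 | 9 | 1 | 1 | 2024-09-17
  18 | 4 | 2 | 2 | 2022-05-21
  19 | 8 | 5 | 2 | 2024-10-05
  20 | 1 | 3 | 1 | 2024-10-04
SELECT name, stock FROM products ORDER BY stock DESC LIMIT 1

Execution result:
name | stock
Webcam | 180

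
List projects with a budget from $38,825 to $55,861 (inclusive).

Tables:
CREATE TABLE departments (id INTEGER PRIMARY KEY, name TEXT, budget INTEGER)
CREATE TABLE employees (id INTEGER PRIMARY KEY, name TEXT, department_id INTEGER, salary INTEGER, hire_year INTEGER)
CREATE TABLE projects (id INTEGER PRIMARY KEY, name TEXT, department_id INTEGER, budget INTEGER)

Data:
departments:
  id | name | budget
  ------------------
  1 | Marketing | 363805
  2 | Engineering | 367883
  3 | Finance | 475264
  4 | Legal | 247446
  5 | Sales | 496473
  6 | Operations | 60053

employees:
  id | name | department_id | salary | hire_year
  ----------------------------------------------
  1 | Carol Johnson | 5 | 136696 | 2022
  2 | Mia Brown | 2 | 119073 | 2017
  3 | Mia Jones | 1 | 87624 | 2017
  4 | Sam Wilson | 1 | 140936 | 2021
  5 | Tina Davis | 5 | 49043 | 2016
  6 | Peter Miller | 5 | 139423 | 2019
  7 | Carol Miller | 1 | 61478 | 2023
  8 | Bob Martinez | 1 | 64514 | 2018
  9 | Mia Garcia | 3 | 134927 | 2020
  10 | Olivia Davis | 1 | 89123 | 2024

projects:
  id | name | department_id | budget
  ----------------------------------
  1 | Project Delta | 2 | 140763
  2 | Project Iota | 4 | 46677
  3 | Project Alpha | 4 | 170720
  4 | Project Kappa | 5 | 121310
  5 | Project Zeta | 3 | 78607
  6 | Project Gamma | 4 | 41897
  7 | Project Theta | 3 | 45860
SELECT name, budget FROM projects WHERE budget BETWEEN 38825 AND 55861

Execution result:
name | budget
Project Iota | 46677
Project Gamma | 41897
Project Theta | 45860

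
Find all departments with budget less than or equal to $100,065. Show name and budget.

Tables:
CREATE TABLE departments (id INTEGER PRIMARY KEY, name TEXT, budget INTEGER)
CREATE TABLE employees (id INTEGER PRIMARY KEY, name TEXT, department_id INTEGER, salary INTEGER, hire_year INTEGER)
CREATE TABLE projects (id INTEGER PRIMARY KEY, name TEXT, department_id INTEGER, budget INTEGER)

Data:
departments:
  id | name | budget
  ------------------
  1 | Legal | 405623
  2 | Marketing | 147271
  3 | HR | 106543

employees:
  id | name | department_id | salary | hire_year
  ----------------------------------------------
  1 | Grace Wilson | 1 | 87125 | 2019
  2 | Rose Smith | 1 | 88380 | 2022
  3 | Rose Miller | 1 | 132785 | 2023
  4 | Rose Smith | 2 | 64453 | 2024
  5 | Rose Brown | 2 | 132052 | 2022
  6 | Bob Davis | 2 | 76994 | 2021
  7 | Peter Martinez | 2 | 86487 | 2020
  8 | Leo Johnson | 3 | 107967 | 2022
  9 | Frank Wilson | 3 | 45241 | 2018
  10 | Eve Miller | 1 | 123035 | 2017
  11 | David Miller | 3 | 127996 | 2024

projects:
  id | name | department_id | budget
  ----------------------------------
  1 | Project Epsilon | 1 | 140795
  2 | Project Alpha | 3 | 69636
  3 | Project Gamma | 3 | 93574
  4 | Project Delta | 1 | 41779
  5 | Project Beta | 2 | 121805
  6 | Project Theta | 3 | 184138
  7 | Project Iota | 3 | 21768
SELECT name, budget FROM departments WHERE budget <= 100065

Execution result:
(no rows)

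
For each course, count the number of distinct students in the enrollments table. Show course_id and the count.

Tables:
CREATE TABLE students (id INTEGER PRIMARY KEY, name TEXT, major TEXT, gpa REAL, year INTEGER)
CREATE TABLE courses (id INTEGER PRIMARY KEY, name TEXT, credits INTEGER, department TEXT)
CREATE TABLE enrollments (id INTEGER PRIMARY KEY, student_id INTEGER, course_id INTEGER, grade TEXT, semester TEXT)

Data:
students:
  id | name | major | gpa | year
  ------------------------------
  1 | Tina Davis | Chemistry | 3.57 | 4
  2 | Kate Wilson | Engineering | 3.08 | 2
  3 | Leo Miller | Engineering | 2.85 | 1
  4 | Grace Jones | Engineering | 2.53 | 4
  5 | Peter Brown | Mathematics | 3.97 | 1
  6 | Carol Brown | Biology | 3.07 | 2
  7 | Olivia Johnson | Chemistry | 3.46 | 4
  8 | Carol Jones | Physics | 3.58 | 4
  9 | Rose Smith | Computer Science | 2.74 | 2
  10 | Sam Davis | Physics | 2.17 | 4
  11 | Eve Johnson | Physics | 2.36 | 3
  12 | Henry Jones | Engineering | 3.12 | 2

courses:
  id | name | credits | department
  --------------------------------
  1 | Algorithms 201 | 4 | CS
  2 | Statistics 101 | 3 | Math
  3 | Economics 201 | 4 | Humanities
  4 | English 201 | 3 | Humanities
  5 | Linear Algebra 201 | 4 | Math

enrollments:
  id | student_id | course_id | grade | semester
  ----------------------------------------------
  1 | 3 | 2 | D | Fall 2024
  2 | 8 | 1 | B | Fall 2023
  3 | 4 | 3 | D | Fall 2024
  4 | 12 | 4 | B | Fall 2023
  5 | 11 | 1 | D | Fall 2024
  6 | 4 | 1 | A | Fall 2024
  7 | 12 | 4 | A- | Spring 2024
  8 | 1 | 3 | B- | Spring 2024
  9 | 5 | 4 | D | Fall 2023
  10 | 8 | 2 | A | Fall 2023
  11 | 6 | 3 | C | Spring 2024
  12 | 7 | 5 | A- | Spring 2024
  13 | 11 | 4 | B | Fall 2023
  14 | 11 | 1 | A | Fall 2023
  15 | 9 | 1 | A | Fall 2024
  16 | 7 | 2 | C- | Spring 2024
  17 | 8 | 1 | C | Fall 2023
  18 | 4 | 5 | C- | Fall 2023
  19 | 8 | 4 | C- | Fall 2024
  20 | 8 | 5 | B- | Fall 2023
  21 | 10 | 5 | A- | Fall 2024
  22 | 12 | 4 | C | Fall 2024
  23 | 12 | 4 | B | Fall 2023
SELECT course_id, COUNT(DISTINCT student_id) AS distinct_student_count FROM enrollments GROUP BY course_id

Execution result:
course_id | distinct_student_count
1 | 4
2 | 3
3 | 3
4 | 4
5 | 4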